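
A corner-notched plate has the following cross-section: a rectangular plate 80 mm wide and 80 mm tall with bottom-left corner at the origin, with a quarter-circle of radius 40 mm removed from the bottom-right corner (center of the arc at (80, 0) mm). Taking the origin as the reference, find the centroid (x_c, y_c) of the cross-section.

x_c = 34.37 mm, y_c = 45.63 mm

plate: A = 80 × 80 = 6400.00, centroid at (40.00, 40.00).
removed quarter-circle: A = −¼π·40² = -1256.64, centroid at (63.02, 16.98).
ΣA = 5143.36 mm², ΣAx_c = 176802.37 mm³, ΣAy_c = 234666.67 mm³.
x_c = 176802.37/5143.36 = 34.37 mm; y_c = 234666.67/5143.36 = 45.63 mm.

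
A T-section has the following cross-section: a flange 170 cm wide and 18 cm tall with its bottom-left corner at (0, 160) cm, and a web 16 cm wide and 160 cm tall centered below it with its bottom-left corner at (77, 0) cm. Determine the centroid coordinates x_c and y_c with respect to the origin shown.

x_c = 85.00 cm, y_c = 128.46 cm

Part | A | x̄ᵢ | ȳᵢ | A·x̄ᵢ | A·ȳᵢ
web | 2560.00 | 85.00 | 80.00 | 217600.00 | 204800.00
flange | 3060.00 | 85.00 | 169.00 | 260100.00 | 517140.00
Σ | 5620.00 |  |  | 477700.00 | 721940.00
x_c = 477700.00 / 5620.00 = 85.00 cm
y_c = 721940.00 / 5620.00 = 128.46 cm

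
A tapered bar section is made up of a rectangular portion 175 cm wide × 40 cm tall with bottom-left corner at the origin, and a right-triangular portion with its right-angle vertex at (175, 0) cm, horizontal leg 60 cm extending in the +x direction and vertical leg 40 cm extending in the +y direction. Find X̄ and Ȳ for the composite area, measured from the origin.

rectangular portion: A = 175 × 40 = 7000.00, centroid at (87.50, 20.00).
triangular portion: A = ½·60·40 = 1200.00, centroid at (195.00, 13.33).
ΣA = 8200.00 cm², ΣAX̄ = 846500.00 cm³, ΣAȲ = 156000.00 cm³.
X̄ = 846500.00/8200.00 = 103.23 cm; Ȳ = 156000.00/8200.00 = 19.02 cm.

X̄ = 103.23 cm, Ȳ = 19.02 cm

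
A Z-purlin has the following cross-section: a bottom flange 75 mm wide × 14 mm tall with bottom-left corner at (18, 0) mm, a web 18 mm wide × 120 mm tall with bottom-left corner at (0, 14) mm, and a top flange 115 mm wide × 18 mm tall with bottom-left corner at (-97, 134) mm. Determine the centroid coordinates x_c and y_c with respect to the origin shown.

Part | A | x̄ᵢ | ȳᵢ | A·x̄ᵢ | A·ȳᵢ
bottom flange | 1050.00 | 55.50 | 7.00 | 58275.00 | 7350.00
web | 2160.00 | 9.00 | 74.00 | 19440.00 | 159840.00
top flange | 2070.00 | -39.50 | 143.00 | -81765.00 | 296010.00
Σ | 5280.00 |  |  | -4050.00 | 463200.00
x_c = -4050.00 / 5280.00 = -0.77 mm
y_c = 463200.00 / 5280.00 = 87.73 mm

x_c = -0.77 mm, y_c = 87.73 mm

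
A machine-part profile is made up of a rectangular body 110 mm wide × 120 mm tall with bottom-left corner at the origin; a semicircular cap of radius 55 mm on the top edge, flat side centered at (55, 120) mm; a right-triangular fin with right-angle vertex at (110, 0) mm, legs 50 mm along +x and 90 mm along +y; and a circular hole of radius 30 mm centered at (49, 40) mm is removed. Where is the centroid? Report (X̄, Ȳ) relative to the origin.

X̄ = 65.26 mm, Ȳ = 82.16 mm

rectangular body: A = 110 × 120 = 13200.00, centroid at (55.00, 60.00).
semicircular top: A = ½π·55² = 4751.66, centroid at (55.00, 143.34).
triangular fin: A = ½·50·90 = 2250.00, centroid at (126.67, 30.00).
hole: A = −π·30² = -2827.43, centroid at (49.00, 40.00).
ΣA = 17374.23 mm²
ΣAX̄ = (13200.00)(55.00) + (4751.66)(55.00) + (2250.00)(126.67) + (-2827.43)(49.00) = 1133797.00 mm³
ΣAȲ = (13200.00)(60.00) + (4751.66)(143.34) + (2250.00)(30.00) + (-2827.43)(40.00) = 1427518.40 mm³
X̄ = 1133797.00 / 17374.23 = 65.26 mm
Ȳ = 1427518.40 / 17374.23 = 82.16 mm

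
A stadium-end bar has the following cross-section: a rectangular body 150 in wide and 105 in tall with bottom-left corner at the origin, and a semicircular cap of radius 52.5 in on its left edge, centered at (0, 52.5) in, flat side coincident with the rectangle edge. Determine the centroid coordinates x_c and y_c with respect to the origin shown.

x_c = 54.02 in, y_c = 52.50 in

Part | A | x̄ᵢ | ȳᵢ | A·x̄ᵢ | A·ȳᵢ
rectangular body | 15750.00 | 75.00 | 52.50 | 1181250.00 | 826875.00
semicircular end | 4329.51 | -22.28 | 52.50 | -96468.75 | 227299.14
Σ | 20079.51 |  |  | 1084781.25 | 1054174.14
x_c = 1084781.25 / 20079.51 = 54.02 in
y_c = 1054174.14 / 20079.51 = 52.50 in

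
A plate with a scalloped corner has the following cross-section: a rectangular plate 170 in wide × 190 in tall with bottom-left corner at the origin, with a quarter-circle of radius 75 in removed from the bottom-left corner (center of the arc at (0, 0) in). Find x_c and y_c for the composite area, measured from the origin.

plate: A = 170 × 190 = 32300.00, centroid at (85.00, 95.00).
removed quarter-circle: A = −¼π·75² = -4417.86, centroid at (31.83, 31.83).
ΣA = 27882.14 in², ΣAx_c = 2604875.00 in³, ΣAy_c = 2927875.00 in³.
x_c = 2604875.00/27882.14 = 93.42 in; y_c = 2927875.00/27882.14 = 105.01 in.

x_c = 93.42 in, y_c = 105.01 in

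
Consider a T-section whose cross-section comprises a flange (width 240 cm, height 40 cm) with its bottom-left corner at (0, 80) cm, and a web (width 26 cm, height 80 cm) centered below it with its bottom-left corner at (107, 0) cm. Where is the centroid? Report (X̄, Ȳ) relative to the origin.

web: A = 26 × 80 = 2080.00, centroid at (120.00, 40.00).
flange: A = 240 × 40 = 9600.00, centroid at (120.00, 100.00).
ΣA = 11680.00 cm², ΣAX̄ = 1401600.00 cm³, ΣAȲ = 1043200.00 cm³.
X̄ = 1401600.00/11680.00 = 120.00 cm; Ȳ = 1043200.00/11680.00 = 89.32 cm.

X̄ = 120.00 cm, Ȳ = 89.32 cm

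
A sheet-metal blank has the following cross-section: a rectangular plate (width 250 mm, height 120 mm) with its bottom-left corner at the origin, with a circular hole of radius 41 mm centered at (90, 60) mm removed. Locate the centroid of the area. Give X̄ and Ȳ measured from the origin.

X̄ = 132.48 mm, Ȳ = 60.00 mm

plate: A = 250 × 120 = 30000.00, centroid at (125.00, 60.00).
hole: A = −π·41² = -5281.02, centroid at (90.00, 60.00).
ΣA = 24718.98 mm²
ΣAX̄ = (30000.00)(125.00) + (-5281.02)(90.00) = 3274708.45 mm³
ΣAȲ = (30000.00)(60.00) + (-5281.02)(60.00) = 1483138.96 mm³
X̄ = 3274708.45 / 24718.98 = 132.48 mm
Ȳ = 1483138.96 / 24718.98 = 60.00 mm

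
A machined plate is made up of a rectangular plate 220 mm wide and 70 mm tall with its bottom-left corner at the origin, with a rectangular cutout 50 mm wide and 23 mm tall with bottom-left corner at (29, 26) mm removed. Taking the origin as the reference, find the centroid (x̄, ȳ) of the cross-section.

Part | A | x̄ᵢ | ȳᵢ | A·x̄ᵢ | A·ȳᵢ
plate | 15400.00 | 110.00 | 35.00 | 1694000.00 | 539000.00
hole | -1150.00 | 54.00 | 37.50 | -62100.00 | -43125.00
Σ | 14250.00 |  |  | 1631900.00 | 495875.00
x̄ = 1631900.00 / 14250.00 = 114.52 mm
ȳ = 495875.00 / 14250.00 = 34.80 mm

x̄ = 114.52 mm, ȳ = 34.80 mm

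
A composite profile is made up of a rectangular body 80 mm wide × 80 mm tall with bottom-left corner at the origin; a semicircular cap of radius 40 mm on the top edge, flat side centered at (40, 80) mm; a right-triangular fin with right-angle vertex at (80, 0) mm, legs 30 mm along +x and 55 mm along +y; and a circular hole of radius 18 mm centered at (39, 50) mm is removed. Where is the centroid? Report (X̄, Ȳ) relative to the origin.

rectangular body: A = 80 × 80 = 6400.00, centroid at (40.00, 40.00).
semicircular top: A = ½π·40² = 2513.27, centroid at (40.00, 96.98).
triangular fin: A = ½·30·55 = 825.00, centroid at (90.00, 18.33).
hole: A = −π·18² = -1017.88, centroid at (39.00, 50.00).
ΣA = 8720.40 mm², ΣAX̄ = 391083.80 mm³, ΣAȲ = 463959.80 mm³.
X̄ = 391083.80/8720.40 = 44.85 mm; Ȳ = 463959.80/8720.40 = 53.20 mm.

X̄ = 44.85 mm, Ȳ = 53.20 mm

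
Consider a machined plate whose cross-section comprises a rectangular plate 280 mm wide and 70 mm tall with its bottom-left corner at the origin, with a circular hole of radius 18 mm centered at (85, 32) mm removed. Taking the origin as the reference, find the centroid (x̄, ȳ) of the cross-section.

x̄ = 143.01 mm, ȳ = 35.16 mm

plate: A = 280 × 70 = 19600.00, centroid at (140.00, 35.00).
hole: A = −π·18² = -1017.88, centroid at (85.00, 32.00).
ΣA = 18582.12 mm²
ΣAx̄ = (19600.00)(140.00) + (-1017.88)(85.00) = 2657480.54 mm³
ΣAȳ = (19600.00)(35.00) + (-1017.88)(32.00) = 653427.97 mm³
x̄ = 2657480.54 / 18582.12 = 143.01 mm
ȳ = 653427.97 / 18582.12 = 35.16 mm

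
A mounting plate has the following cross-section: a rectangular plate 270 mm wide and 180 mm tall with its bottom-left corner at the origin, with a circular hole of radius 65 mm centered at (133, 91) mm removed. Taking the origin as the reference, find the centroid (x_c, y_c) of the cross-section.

x_c = 135.75 mm, y_c = 89.62 mm

plate: A = 270 × 180 = 48600.00, centroid at (135.00, 90.00).
hole: A = −π·65² = -13273.23, centroid at (133.00, 91.00).
ΣA = 35326.77 mm², ΣAx_c = 4795660.55 mm³, ΣAy_c = 3166136.16 mm³.
x_c = 4795660.55/35326.77 = 135.75 mm; y_c = 3166136.16/35326.77 = 89.62 mm.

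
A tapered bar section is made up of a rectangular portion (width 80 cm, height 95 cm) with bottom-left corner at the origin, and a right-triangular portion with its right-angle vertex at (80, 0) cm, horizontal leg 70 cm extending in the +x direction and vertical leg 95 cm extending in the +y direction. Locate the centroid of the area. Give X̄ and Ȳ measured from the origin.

Part | A | x̄ᵢ | ȳᵢ | A·x̄ᵢ | A·ȳᵢ
rectangular portion | 7600.00 | 40.00 | 47.50 | 304000.00 | 361000.00
triangular portion | 3325.00 | 103.33 | 31.67 | 343583.33 | 105291.67
Σ | 10925.00 |  |  | 647583.33 | 466291.67
X̄ = 647583.33 / 10925.00 = 59.28 cm
Ȳ = 466291.67 / 10925.00 = 42.68 cm

X̄ = 59.28 cm, Ȳ = 42.68 cm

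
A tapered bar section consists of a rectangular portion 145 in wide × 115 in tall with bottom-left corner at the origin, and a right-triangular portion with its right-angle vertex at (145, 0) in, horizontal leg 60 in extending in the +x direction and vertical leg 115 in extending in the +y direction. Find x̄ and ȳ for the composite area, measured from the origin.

x̄ = 88.36 in, ȳ = 54.21 in

rectangular portion: A = 145 × 115 = 16675.00, centroid at (72.50, 57.50).
triangular portion: A = ½·60·115 = 3450.00, centroid at (165.00, 38.33).
ΣA = 20125.00 in², ΣAx̄ = 1778187.50 in³, ΣAȳ = 1091062.50 in³.
x̄ = 1778187.50/20125.00 = 88.36 in; ȳ = 1091062.50/20125.00 = 54.21 in.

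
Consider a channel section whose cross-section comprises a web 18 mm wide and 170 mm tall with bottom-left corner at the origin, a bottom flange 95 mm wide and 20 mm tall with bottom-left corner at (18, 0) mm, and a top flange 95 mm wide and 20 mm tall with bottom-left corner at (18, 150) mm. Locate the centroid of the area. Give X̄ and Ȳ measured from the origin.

web: A = 18 × 170 = 3060.00, centroid at (9.00, 85.00).
bottom flange: A = 95 × 20 = 1900.00, centroid at (65.50, 10.00).
top flange: A = 95 × 20 = 1900.00, centroid at (65.50, 160.00).
ΣA = 6860.00 mm², ΣAX̄ = 276440.00 mm³, ΣAȲ = 583100.00 mm³.
X̄ = 276440.00/6860.00 = 40.30 mm; Ȳ = 583100.00/6860.00 = 85.00 mm.

X̄ = 40.30 mm, Ȳ = 85.00 mm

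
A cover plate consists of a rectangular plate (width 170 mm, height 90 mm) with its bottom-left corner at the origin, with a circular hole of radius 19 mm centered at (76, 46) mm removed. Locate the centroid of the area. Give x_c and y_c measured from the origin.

x_c = 85.72 mm, y_c = 44.92 mm

plate: A = 170 × 90 = 15300.00, centroid at (85.00, 45.00).
hole: A = −π·19² = -1134.11, centroid at (76.00, 46.00).
ΣA = 14165.89 mm²
ΣAx_c = (15300.00)(85.00) + (-1134.11)(76.00) = 1214307.26 mm³
ΣAy_c = (15300.00)(45.00) + (-1134.11)(46.00) = 636330.71 mm³
x_c = 1214307.26 / 14165.89 = 85.72 mm
y_c = 636330.71 / 14165.89 = 44.92 mm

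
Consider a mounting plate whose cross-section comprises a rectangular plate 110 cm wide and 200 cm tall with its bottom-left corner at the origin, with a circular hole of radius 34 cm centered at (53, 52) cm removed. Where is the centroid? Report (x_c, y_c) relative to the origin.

x_c = 55.40 cm, y_c = 109.49 cm

Part | A | x̄ᵢ | ȳᵢ | A·x̄ᵢ | A·ȳᵢ
plate | 22000.00 | 55.00 | 100.00 | 1210000.00 | 2200000.00
hole | -3631.68 | 53.00 | 52.00 | -192479.10 | -188847.42
Σ | 18368.32 |  |  | 1017520.90 | 2011152.58
x_c = 1017520.90 / 18368.32 = 55.40 cm
y_c = 2011152.58 / 18368.32 = 109.49 cm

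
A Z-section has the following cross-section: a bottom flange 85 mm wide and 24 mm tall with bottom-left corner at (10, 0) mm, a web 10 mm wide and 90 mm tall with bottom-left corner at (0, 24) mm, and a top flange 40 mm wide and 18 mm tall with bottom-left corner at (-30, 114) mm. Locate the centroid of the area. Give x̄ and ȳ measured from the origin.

x̄ = 28.52 mm, ȳ = 47.85 mm

bottom flange: A = 85 × 24 = 2040.00, centroid at (52.50, 12.00).
web: A = 10 × 90 = 900.00, centroid at (5.00, 69.00).
top flange: A = 40 × 18 = 720.00, centroid at (-10.00, 123.00).
ΣA = 3660.00 mm²
ΣAx̄ = (2040.00)(52.50) + (900.00)(5.00) + (720.00)(-10.00) = 104400.00 mm³
ΣAȳ = (2040.00)(12.00) + (900.00)(69.00) + (720.00)(123.00) = 175140.00 mm³
x̄ = 104400.00 / 3660.00 = 28.52 mm
ȳ = 175140.00 / 3660.00 = 47.85 mm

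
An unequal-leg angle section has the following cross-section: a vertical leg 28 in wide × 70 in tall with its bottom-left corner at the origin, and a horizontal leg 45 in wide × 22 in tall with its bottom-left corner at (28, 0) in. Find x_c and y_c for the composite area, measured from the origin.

x_c = 26.25 in, y_c = 26.95 in

Part | A | x̄ᵢ | ȳᵢ | A·x̄ᵢ | A·ȳᵢ
vertical leg | 1960.00 | 14.00 | 35.00 | 27440.00 | 68600.00
horizontal leg | 990.00 | 50.50 | 11.00 | 49995.00 | 10890.00
Σ | 2950.00 |  |  | 77435.00 | 79490.00
x_c = 77435.00 / 2950.00 = 26.25 in
y_c = 79490.00 / 2950.00 = 26.95 in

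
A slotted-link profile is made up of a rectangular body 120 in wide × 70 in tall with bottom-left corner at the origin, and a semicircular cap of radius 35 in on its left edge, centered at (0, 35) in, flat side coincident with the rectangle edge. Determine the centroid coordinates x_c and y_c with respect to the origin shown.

Part | A | x̄ᵢ | ȳᵢ | A·x̄ᵢ | A·ȳᵢ
rectangular body | 8400.00 | 60.00 | 35.00 | 504000.00 | 294000.00
semicircular end | 1924.23 | -14.85 | 35.00 | -28583.33 | 67347.89
Σ | 10324.23 |  |  | 475416.67 | 361347.89
x_c = 475416.67 / 10324.23 = 46.05 in
y_c = 361347.89 / 10324.23 = 35.00 in

x_c = 46.05 in, y_c = 35.00 in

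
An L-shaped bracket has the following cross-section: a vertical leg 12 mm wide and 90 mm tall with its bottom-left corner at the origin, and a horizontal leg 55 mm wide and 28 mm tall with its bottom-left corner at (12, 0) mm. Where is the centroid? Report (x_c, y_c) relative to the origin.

x_c = 25.69 mm, y_c = 26.78 mm

vertical leg: A = 12 × 90 = 1080.00, centroid at (6.00, 45.00).
horizontal leg: A = 55 × 28 = 1540.00, centroid at (39.50, 14.00).
ΣA = 2620.00 mm², ΣAx_c = 67310.00 mm³, ΣAy_c = 70160.00 mm³.
x_c = 67310.00/2620.00 = 25.69 mm; y_c = 70160.00/2620.00 = 26.78 mm.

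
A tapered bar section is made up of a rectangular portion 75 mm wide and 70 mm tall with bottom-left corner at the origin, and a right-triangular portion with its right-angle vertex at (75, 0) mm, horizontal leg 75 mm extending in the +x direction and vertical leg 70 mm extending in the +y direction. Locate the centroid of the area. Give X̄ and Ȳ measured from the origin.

Part | A | x̄ᵢ | ȳᵢ | A·x̄ᵢ | A·ȳᵢ
rectangular portion | 5250.00 | 37.50 | 35.00 | 196875.00 | 183750.00
triangular portion | 2625.00 | 100.00 | 23.33 | 262500.00 | 61250.00
Σ | 7875.00 |  |  | 459375.00 | 245000.00
X̄ = 459375.00 / 7875.00 = 58.33 mm
Ȳ = 245000.00 / 7875.00 = 31.11 mm

X̄ = 58.33 mm, Ȳ = 31.11 mm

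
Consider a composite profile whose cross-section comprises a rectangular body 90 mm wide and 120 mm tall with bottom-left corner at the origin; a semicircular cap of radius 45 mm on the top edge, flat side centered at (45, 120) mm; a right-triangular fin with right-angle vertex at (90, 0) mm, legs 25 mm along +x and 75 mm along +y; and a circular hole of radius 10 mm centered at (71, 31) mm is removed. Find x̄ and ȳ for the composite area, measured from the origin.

x̄ = 47.86 mm, ȳ = 75.61 mm

Part | A | x̄ᵢ | ȳᵢ | A·x̄ᵢ | A·ȳᵢ
rectangular body | 10800.00 | 45.00 | 60.00 | 486000.00 | 648000.00
semicircular top | 3180.86 | 45.00 | 139.10 | 143138.82 | 442453.51
triangular fin | 937.50 | 98.33 | 25.00 | 92187.50 | 23437.50
hole | -314.16 | 71.00 | 31.00 | -22305.31 | -9738.94
Σ | 14604.20 |  |  | 699021.01 | 1104152.07
x̄ = 699021.01 / 14604.20 = 47.86 mm
ȳ = 1104152.07 / 14604.20 = 75.61 mm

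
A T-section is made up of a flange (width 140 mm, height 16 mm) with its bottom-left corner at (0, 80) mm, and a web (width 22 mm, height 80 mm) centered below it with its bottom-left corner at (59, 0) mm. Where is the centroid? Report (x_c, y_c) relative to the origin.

web: A = 22 × 80 = 1760.00, centroid at (70.00, 40.00).
flange: A = 140 × 16 = 2240.00, centroid at (70.00, 88.00).
ΣA = 4000.00 mm²
ΣAx_c = (1760.00)(70.00) + (2240.00)(70.00) = 280000.00 mm³
ΣAy_c = (1760.00)(40.00) + (2240.00)(88.00) = 267520.00 mm³
x_c = 280000.00 / 4000.00 = 70.00 mm
y_c = 267520.00 / 4000.00 = 66.88 mm

x_c = 70.00 mm, y_c = 66.88 mm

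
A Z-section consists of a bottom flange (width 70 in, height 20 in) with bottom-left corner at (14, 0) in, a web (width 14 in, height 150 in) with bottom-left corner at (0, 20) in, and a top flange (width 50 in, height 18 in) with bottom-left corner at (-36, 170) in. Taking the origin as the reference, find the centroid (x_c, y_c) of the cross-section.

Part | A | x̄ᵢ | ȳᵢ | A·x̄ᵢ | A·ȳᵢ
bottom flange | 1400.00 | 49.00 | 10.00 | 68600.00 | 14000.00
web | 2100.00 | 7.00 | 95.00 | 14700.00 | 199500.00
top flange | 900.00 | -11.00 | 179.00 | -9900.00 | 161100.00
Σ | 4400.00 |  |  | 73400.00 | 374600.00
x_c = 73400.00 / 4400.00 = 16.68 in
y_c = 374600.00 / 4400.00 = 85.14 in

x_c = 16.68 in, y_c = 85.14 in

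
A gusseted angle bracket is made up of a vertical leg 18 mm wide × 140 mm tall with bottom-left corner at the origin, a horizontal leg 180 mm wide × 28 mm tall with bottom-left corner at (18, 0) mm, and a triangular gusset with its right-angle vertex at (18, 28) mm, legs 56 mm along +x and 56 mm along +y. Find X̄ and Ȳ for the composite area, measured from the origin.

vertical leg: A = 18 × 140 = 2520.00, centroid at (9.00, 70.00).
horizontal leg: A = 180 × 28 = 5040.00, centroid at (108.00, 14.00).
gusset: A = ½·56·56 = 1568.00, centroid at (36.67, 46.67).
ΣA = 9128.00 mm², ΣAX̄ = 624493.33 mm³, ΣAȲ = 320133.33 mm³.
X̄ = 624493.33/9128.00 = 68.42 mm; Ȳ = 320133.33/9128.00 = 35.07 mm.

X̄ = 68.42 mm, Ȳ = 35.07 mm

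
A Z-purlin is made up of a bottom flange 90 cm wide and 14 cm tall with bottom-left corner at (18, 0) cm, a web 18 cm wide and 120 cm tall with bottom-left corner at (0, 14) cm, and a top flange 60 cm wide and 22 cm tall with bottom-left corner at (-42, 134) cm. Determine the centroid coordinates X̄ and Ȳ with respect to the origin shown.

Part | A | x̄ᵢ | ȳᵢ | A·x̄ᵢ | A·ȳᵢ
bottom flange | 1260.00 | 63.00 | 7.00 | 79380.00 | 8820.00
web | 2160.00 | 9.00 | 74.00 | 19440.00 | 159840.00
top flange | 1320.00 | -12.00 | 145.00 | -15840.00 | 191400.00
Σ | 4740.00 |  |  | 82980.00 | 360060.00
X̄ = 82980.00 / 4740.00 = 17.51 cm
Ȳ = 360060.00 / 4740.00 = 75.96 cm

X̄ = 17.51 cm, Ȳ = 75.96 cm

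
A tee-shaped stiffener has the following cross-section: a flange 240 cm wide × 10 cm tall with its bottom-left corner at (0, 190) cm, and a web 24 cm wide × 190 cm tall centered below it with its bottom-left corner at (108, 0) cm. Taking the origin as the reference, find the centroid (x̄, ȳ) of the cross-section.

Part | A | x̄ᵢ | ȳᵢ | A·x̄ᵢ | A·ȳᵢ
web | 4560.00 | 120.00 | 95.00 | 547200.00 | 433200.00
flange | 2400.00 | 120.00 | 195.00 | 288000.00 | 468000.00
Σ | 6960.00 |  |  | 835200.00 | 901200.00
x̄ = 835200.00 / 6960.00 = 120.00 cm
ȳ = 901200.00 / 6960.00 = 129.48 cm

x̄ = 120.00 cm, ȳ = 129.48 cm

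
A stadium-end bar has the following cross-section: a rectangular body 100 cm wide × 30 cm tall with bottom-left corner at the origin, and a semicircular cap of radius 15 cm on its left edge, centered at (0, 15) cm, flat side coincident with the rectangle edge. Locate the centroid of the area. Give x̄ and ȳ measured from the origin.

x̄ = 44.06 cm, ȳ = 15.00 cm

Part | A | x̄ᵢ | ȳᵢ | A·x̄ᵢ | A·ȳᵢ
rectangular body | 3000.00 | 50.00 | 15.00 | 150000.00 | 45000.00
semicircular end | 353.43 | -6.37 | 15.00 | -2250.00 | 5301.44
Σ | 3353.43 |  |  | 147750.00 | 50301.44
x̄ = 147750.00 / 3353.43 = 44.06 cm
ȳ = 50301.44 / 3353.43 = 15.00 cm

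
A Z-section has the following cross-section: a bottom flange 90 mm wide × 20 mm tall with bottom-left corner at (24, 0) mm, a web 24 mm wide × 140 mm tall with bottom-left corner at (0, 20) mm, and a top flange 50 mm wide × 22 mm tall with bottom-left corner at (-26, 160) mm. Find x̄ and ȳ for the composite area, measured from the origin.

bottom flange: A = 90 × 20 = 1800.00, centroid at (69.00, 10.00).
web: A = 24 × 140 = 3360.00, centroid at (12.00, 90.00).
top flange: A = 50 × 22 = 1100.00, centroid at (-1.00, 171.00).
ΣA = 6260.00 mm²
ΣAx̄ = (1800.00)(69.00) + (3360.00)(12.00) + (1100.00)(-1.00) = 163420.00 mm³
ΣAȳ = (1800.00)(10.00) + (3360.00)(90.00) + (1100.00)(171.00) = 508500.00 mm³
x̄ = 163420.00 / 6260.00 = 26.11 mm
ȳ = 508500.00 / 6260.00 = 81.23 mm

x̄ = 26.11 mm, ȳ = 81.23 mm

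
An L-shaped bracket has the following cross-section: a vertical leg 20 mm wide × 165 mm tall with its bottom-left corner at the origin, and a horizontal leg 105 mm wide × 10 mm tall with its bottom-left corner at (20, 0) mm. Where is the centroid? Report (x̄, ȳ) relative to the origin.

x̄ = 25.09 mm, ȳ = 63.79 mm

vertical leg: A = 20 × 165 = 3300.00, centroid at (10.00, 82.50).
horizontal leg: A = 105 × 10 = 1050.00, centroid at (72.50, 5.00).
ΣA = 4350.00 mm², ΣAx̄ = 109125.00 mm³, ΣAȳ = 277500.00 mm³.
x̄ = 109125.00/4350.00 = 25.09 mm; ȳ = 277500.00/4350.00 = 63.79 mm.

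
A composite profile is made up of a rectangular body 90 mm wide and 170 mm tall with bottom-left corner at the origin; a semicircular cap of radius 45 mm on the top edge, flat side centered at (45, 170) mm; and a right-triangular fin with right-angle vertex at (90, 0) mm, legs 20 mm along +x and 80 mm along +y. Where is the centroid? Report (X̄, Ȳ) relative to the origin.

X̄ = 47.14 mm, Ȳ = 99.75 mm

Part | A | x̄ᵢ | ȳᵢ | A·x̄ᵢ | A·ȳᵢ
rectangular body | 15300.00 | 45.00 | 85.00 | 688500.00 | 1300500.00
semicircular top | 3180.86 | 45.00 | 189.10 | 143138.82 | 601496.64
triangular fin | 800.00 | 96.67 | 26.67 | 77333.33 | 21333.33
Σ | 19280.86 |  |  | 908972.15 | 1923329.97
X̄ = 908972.15 / 19280.86 = 47.14 mm
Ȳ = 1923329.97 / 19280.86 = 99.75 mm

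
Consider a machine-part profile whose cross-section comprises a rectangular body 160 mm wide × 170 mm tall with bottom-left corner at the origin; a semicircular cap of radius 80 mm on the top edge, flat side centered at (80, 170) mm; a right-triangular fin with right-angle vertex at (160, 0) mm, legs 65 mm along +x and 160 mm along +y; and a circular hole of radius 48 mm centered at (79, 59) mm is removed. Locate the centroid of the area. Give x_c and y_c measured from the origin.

x_c = 95.22 mm, y_c = 119.63 mm

rectangular body: A = 160 × 170 = 27200.00, centroid at (80.00, 85.00).
semicircular top: A = ½π·80² = 10053.10, centroid at (80.00, 203.95).
triangular fin: A = ½·65·160 = 5200.00, centroid at (181.67, 53.33).
hole: A = −π·48² = -7238.23, centroid at (79.00, 59.00).
ΣA = 35214.87 mm², ΣAx_c = 3353094.26 mm³, ΣAy_c = 4212637.53 mm³.
x_c = 3353094.26/35214.87 = 95.22 mm; y_c = 4212637.53/35214.87 = 119.63 mm.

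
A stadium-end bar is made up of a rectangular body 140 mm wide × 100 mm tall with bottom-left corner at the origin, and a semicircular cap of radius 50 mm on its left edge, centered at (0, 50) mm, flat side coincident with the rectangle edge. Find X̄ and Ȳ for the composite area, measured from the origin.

rectangular body: A = 140 × 100 = 14000.00, centroid at (70.00, 50.00).
semicircular end: A = ½π·50² = 3926.99, centroid at (-21.22, 50.00).
ΣA = 17926.99 mm²
ΣAX̄ = (14000.00)(70.00) + (3926.99)(-21.22) = 896666.67 mm³
ΣAȲ = (14000.00)(50.00) + (3926.99)(50.00) = 896349.54 mm³
X̄ = 896666.67 / 17926.99 = 50.02 mm
Ȳ = 896349.54 / 17926.99 = 50.00 mm

X̄ = 50.02 mm, Ȳ = 50.00 mm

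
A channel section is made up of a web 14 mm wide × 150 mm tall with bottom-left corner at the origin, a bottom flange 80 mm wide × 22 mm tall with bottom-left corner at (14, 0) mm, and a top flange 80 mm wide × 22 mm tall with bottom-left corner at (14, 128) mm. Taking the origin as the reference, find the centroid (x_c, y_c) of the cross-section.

x_c = 36.44 mm, y_c = 75.00 mm

Part | A | x̄ᵢ | ȳᵢ | A·x̄ᵢ | A·ȳᵢ
web | 2100.00 | 7.00 | 75.00 | 14700.00 | 157500.00
bottom flange | 1760.00 | 54.00 | 11.00 | 95040.00 | 19360.00
top flange | 1760.00 | 54.00 | 139.00 | 95040.00 | 244640.00
Σ | 5620.00 |  |  | 204780.00 | 421500.00
x_c = 204780.00 / 5620.00 = 36.44 mm
y_c = 421500.00 / 5620.00 = 75.00 mm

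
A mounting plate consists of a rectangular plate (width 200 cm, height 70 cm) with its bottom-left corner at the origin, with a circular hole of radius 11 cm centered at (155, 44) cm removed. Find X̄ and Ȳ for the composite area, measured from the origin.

plate: A = 200 × 70 = 14000.00, centroid at (100.00, 35.00).
hole: A = −π·11² = -380.13, centroid at (155.00, 44.00).
ΣA = 13619.87 cm², ΣAX̄ = 1341079.43 cm³, ΣAȲ = 473274.16 cm³.
X̄ = 1341079.43/13619.87 = 98.46 cm; Ȳ = 473274.16/13619.87 = 34.75 cm.

X̄ = 98.46 cm, Ȳ = 34.75 cm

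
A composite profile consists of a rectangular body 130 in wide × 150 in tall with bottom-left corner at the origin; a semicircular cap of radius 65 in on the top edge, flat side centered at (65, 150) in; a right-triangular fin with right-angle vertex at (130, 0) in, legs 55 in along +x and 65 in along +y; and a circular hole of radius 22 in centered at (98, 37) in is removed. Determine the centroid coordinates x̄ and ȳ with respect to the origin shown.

rectangular body: A = 130 × 150 = 19500.00, centroid at (65.00, 75.00).
semicircular top: A = ½π·65² = 6636.61, centroid at (65.00, 177.59).
triangular fin: A = ½·55·65 = 1787.50, centroid at (148.33, 21.67).
hole: A = −π·22² = -1520.53, centroid at (98.00, 37.00).
ΣA = 26403.58 in²
ΣAx̄ = (19500.00)(65.00) + (6636.61)(65.00) + (1787.50)(148.33) + (-1520.53)(98.00) = 1815013.75 in³
ΣAȳ = (19500.00)(75.00) + (6636.61)(177.59) + (1787.50)(21.67) + (-1520.53)(37.00) = 2623545.03 in³
x̄ = 1815013.75 / 26403.58 = 68.74 in
ȳ = 2623545.03 / 26403.58 = 99.36 in

x̄ = 68.74 in, ȳ = 99.36 in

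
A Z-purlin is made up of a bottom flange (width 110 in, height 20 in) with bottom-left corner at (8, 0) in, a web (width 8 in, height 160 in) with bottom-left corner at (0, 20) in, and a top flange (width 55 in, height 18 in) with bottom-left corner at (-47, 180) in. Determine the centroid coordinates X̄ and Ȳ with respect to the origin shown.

bottom flange: A = 110 × 20 = 2200.00, centroid at (63.00, 10.00).
web: A = 8 × 160 = 1280.00, centroid at (4.00, 100.00).
top flange: A = 55 × 18 = 990.00, centroid at (-19.50, 189.00).
ΣA = 4470.00 in²
ΣAX̄ = (2200.00)(63.00) + (1280.00)(4.00) + (990.00)(-19.50) = 124415.00 in³
ΣAȲ = (2200.00)(10.00) + (1280.00)(100.00) + (990.00)(189.00) = 337110.00 in³
X̄ = 124415.00 / 4470.00 = 27.83 in
Ȳ = 337110.00 / 4470.00 = 75.42 in

X̄ = 27.83 in, Ȳ = 75.42 in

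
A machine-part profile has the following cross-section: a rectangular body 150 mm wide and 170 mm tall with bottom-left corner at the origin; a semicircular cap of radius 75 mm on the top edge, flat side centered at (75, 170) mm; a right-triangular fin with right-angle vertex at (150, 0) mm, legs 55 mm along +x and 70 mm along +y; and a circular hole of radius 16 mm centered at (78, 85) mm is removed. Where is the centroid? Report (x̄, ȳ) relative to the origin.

rectangular body: A = 150 × 170 = 25500.00, centroid at (75.00, 85.00).
semicircular top: A = ½π·75² = 8835.73, centroid at (75.00, 201.83).
triangular fin: A = ½·55·70 = 1925.00, centroid at (168.33, 23.33).
hole: A = −π·16² = -804.25, centroid at (78.00, 85.00).
ΣA = 35456.48 mm²
ΣAx̄ = (25500.00)(75.00) + (8835.73)(75.00) + (1925.00)(168.33) + (-804.25)(78.00) = 2836490.04 mm³
ΣAȳ = (25500.00)(85.00) + (8835.73)(201.83) + (1925.00)(23.33) + (-804.25)(85.00) = 3927379.60 mm³
x̄ = 2836490.04 / 35456.48 = 80.00 mm
ȳ = 3927379.60 / 35456.48 = 110.77 mm

x̄ = 80.00 mm, ȳ = 110.77 mm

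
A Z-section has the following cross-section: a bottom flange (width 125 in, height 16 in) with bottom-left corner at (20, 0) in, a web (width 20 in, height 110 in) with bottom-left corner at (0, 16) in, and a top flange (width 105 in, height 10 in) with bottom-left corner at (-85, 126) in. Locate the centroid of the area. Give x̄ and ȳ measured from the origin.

bottom flange: A = 125 × 16 = 2000.00, centroid at (82.50, 8.00).
web: A = 20 × 110 = 2200.00, centroid at (10.00, 71.00).
top flange: A = 105 × 10 = 1050.00, centroid at (-32.50, 131.00).
ΣA = 5250.00 in²
ΣAx̄ = (2000.00)(82.50) + (2200.00)(10.00) + (1050.00)(-32.50) = 152875.00 in³
ΣAȳ = (2000.00)(8.00) + (2200.00)(71.00) + (1050.00)(131.00) = 309750.00 in³
x̄ = 152875.00 / 5250.00 = 29.12 in
ȳ = 309750.00 / 5250.00 = 59.00 in

x̄ = 29.12 in, ȳ = 59.00 in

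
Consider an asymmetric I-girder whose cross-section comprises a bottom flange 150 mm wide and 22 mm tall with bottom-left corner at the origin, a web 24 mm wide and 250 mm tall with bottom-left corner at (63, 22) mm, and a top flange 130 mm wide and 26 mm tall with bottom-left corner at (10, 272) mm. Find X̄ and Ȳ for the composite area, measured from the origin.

X̄ = 75.00 mm, Ȳ = 148.39 mm

bottom flange: A = 150 × 22 = 3300.00, centroid at (75.00, 11.00).
web: A = 24 × 250 = 6000.00, centroid at (75.00, 147.00).
top flange: A = 130 × 26 = 3380.00, centroid at (75.00, 285.00).
ΣA = 12680.00 mm²
ΣAX̄ = (3300.00)(75.00) + (6000.00)(75.00) + (3380.00)(75.00) = 951000.00 mm³
ΣAȲ = (3300.00)(11.00) + (6000.00)(147.00) + (3380.00)(285.00) = 1881600.00 mm³
X̄ = 951000.00 / 12680.00 = 75.00 mm
Ȳ = 1881600.00 / 12680.00 = 148.39 mm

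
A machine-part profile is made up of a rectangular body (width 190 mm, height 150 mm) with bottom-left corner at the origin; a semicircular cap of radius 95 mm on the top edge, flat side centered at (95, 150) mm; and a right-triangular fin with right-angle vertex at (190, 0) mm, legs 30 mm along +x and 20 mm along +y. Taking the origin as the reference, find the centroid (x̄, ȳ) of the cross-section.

Part | A | x̄ᵢ | ȳᵢ | A·x̄ᵢ | A·ȳᵢ
rectangular body | 28500.00 | 95.00 | 75.00 | 2707500.00 | 2137500.00
semicircular top | 14176.44 | 95.00 | 190.32 | 1346761.50 | 2698048.86
triangular fin | 300.00 | 200.00 | 6.67 | 60000.00 | 2000.00
Σ | 42976.44 |  |  | 4114261.50 | 4837548.86
x̄ = 4114261.50 / 42976.44 = 95.73 mm
ȳ = 4837548.86 / 42976.44 = 112.56 mm

x̄ = 95.73 mm, ȳ = 112.56 mm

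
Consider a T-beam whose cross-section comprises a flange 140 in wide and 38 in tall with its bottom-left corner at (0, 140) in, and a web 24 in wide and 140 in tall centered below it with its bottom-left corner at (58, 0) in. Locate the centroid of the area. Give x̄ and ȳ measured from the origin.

x̄ = 70.00 in, ȳ = 124.55 in

web: A = 24 × 140 = 3360.00, centroid at (70.00, 70.00).
flange: A = 140 × 38 = 5320.00, centroid at (70.00, 159.00).
ΣA = 8680.00 in²
ΣAx̄ = (3360.00)(70.00) + (5320.00)(70.00) = 607600.00 in³
ΣAȳ = (3360.00)(70.00) + (5320.00)(159.00) = 1081080.00 in³
x̄ = 607600.00 / 8680.00 = 70.00 in
ȳ = 1081080.00 / 8680.00 = 124.55 in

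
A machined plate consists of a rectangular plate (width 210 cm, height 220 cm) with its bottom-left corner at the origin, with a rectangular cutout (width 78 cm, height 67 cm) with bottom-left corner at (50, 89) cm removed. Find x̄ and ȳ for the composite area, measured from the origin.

x̄ = 107.04 cm, ȳ = 108.41 cm

plate: A = 210 × 220 = 46200.00, centroid at (105.00, 110.00).
hole: A = −(78 × 67) = -5226.00, centroid at (89.00, 122.50).
ΣA = 40974.00 cm², ΣAx̄ = 4385886.00 cm³, ΣAȳ = 4441815.00 cm³.
x̄ = 4385886.00/40974.00 = 107.04 cm; ȳ = 4441815.00/40974.00 = 108.41 cm.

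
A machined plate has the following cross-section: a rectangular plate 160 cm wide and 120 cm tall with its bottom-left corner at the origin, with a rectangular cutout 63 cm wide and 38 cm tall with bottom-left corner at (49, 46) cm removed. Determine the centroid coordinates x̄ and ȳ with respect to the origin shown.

plate: A = 160 × 120 = 19200.00, centroid at (80.00, 60.00).
hole: A = −(63 × 38) = -2394.00, centroid at (80.50, 65.00).
ΣA = 16806.00 cm²
ΣAx̄ = (19200.00)(80.00) + (-2394.00)(80.50) = 1343283.00 cm³
ΣAȳ = (19200.00)(60.00) + (-2394.00)(65.00) = 996390.00 cm³
x̄ = 1343283.00 / 16806.00 = 79.93 cm
ȳ = 996390.00 / 16806.00 = 59.29 cm

x̄ = 79.93 cm, ȳ = 59.29 cm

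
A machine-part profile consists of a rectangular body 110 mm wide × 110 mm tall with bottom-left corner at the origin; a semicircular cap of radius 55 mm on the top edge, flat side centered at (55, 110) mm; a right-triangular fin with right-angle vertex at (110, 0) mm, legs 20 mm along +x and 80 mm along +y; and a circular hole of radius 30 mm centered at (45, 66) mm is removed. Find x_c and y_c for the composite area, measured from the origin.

x_c = 60.24 mm, y_c = 76.48 mm

rectangular body: A = 110 × 110 = 12100.00, centroid at (55.00, 55.00).
semicircular top: A = ½π·55² = 4751.66, centroid at (55.00, 133.34).
triangular fin: A = ½·20·80 = 800.00, centroid at (116.67, 26.67).
hole: A = −π·30² = -2827.43, centroid at (45.00, 66.00).
ΣA = 14824.23 mm²
ΣAx_c = (12100.00)(55.00) + (4751.66)(55.00) + (800.00)(116.67) + (-2827.43)(45.00) = 892940.07 mm³
ΣAy_c = (12100.00)(55.00) + (4751.66)(133.34) + (800.00)(26.67) + (-2827.43)(66.00) = 1133821.87 mm³
x_c = 892940.07 / 14824.23 = 60.24 mm
y_c = 1133821.87 / 14824.23 = 76.48 mm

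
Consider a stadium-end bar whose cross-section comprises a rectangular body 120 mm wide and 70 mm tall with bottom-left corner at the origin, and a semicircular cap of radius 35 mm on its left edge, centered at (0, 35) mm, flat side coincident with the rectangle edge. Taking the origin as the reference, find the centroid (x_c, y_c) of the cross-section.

Part | A | x̄ᵢ | ȳᵢ | A·x̄ᵢ | A·ȳᵢ
rectangular body | 8400.00 | 60.00 | 35.00 | 504000.00 | 294000.00
semicircular end | 1924.23 | -14.85 | 35.00 | -28583.33 | 67347.89
Σ | 10324.23 |  |  | 475416.67 | 361347.89
x_c = 475416.67 / 10324.23 = 46.05 mm
y_c = 361347.89 / 10324.23 = 35.00 mm

x_c = 46.05 mm, y_c = 35.00 mm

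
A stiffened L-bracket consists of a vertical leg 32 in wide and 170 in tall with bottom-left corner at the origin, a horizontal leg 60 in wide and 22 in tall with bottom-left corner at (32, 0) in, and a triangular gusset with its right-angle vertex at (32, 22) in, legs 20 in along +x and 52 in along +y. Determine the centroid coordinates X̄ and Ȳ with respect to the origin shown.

X̄ = 25.96 in, Ȳ = 68.32 in

Part | A | x̄ᵢ | ȳᵢ | A·x̄ᵢ | A·ȳᵢ
vertical leg | 5440.00 | 16.00 | 85.00 | 87040.00 | 462400.00
horizontal leg | 1320.00 | 62.00 | 11.00 | 81840.00 | 14520.00
gusset | 520.00 | 38.67 | 39.33 | 20106.67 | 20453.33
Σ | 7280.00 |  |  | 188986.67 | 497373.33
X̄ = 188986.67 / 7280.00 = 25.96 in
Ȳ = 497373.33 / 7280.00 = 68.32 in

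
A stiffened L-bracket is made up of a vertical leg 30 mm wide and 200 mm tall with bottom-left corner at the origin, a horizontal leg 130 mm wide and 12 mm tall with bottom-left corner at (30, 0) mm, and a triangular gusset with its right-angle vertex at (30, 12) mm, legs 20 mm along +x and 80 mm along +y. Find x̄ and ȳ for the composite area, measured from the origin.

vertical leg: A = 30 × 200 = 6000.00, centroid at (15.00, 100.00).
horizontal leg: A = 130 × 12 = 1560.00, centroid at (95.00, 6.00).
gusset: A = ½·20·80 = 800.00, centroid at (36.67, 38.67).
ΣA = 8360.00 mm²
ΣAx̄ = (6000.00)(15.00) + (1560.00)(95.00) + (800.00)(36.67) = 267533.33 mm³
ΣAȳ = (6000.00)(100.00) + (1560.00)(6.00) + (800.00)(38.67) = 640293.33 mm³
x̄ = 267533.33 / 8360.00 = 32.00 mm
ȳ = 640293.33 / 8360.00 = 76.59 mm

x̄ = 32.00 mm, ȳ = 76.59 mm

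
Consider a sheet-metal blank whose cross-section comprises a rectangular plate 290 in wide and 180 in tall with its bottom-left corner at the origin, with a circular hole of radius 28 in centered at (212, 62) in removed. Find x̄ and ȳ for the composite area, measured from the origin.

x̄ = 141.68 in, ȳ = 91.39 in

plate: A = 290 × 180 = 52200.00, centroid at (145.00, 90.00).
hole: A = −π·28² = -2463.01, centroid at (212.00, 62.00).
ΣA = 49736.99 in², ΣAx̄ = 7046842.17 in³, ΣAȳ = 4545293.46 in³.
x̄ = 7046842.17/49736.99 = 141.68 in; ȳ = 4545293.46/49736.99 = 91.39 in.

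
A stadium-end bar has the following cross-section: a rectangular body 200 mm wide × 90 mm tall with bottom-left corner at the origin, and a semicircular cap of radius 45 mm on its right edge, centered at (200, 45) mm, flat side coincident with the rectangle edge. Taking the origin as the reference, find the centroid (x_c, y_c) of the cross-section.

Part | A | x̄ᵢ | ȳᵢ | A·x̄ᵢ | A·ȳᵢ
rectangular body | 18000.00 | 100.00 | 45.00 | 1800000.00 | 810000.00
semicircular end | 3180.86 | 219.10 | 45.00 | 696922.51 | 143138.82
Σ | 21180.86 |  |  | 2496922.51 | 953138.82
x_c = 2496922.51 / 21180.86 = 117.89 mm
y_c = 953138.82 / 21180.86 = 45.00 mm

x_c = 117.89 mm, y_c = 45.00 mm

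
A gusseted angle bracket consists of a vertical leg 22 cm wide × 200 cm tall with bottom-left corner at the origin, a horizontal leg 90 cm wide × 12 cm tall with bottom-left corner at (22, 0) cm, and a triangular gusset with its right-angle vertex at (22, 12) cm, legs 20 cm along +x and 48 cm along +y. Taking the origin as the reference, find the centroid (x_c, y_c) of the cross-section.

vertical leg: A = 22 × 200 = 4400.00, centroid at (11.00, 100.00).
horizontal leg: A = 90 × 12 = 1080.00, centroid at (67.00, 6.00).
gusset: A = ½·20·48 = 480.00, centroid at (28.67, 28.00).
ΣA = 5960.00 cm²
ΣAx_c = (4400.00)(11.00) + (1080.00)(67.00) + (480.00)(28.67) = 134520.00 cm³
ΣAy_c = (4400.00)(100.00) + (1080.00)(6.00) + (480.00)(28.00) = 459920.00 cm³
x_c = 134520.00 / 5960.00 = 22.57 cm
y_c = 459920.00 / 5960.00 = 77.17 cm

x_c = 22.57 cm, y_c = 77.17 cm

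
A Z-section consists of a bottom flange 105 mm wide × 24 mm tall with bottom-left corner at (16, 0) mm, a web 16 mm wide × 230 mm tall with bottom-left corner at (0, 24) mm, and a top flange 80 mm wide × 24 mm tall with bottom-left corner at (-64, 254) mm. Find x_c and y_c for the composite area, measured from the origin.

bottom flange: A = 105 × 24 = 2520.00, centroid at (68.50, 12.00).
web: A = 16 × 230 = 3680.00, centroid at (8.00, 139.00).
top flange: A = 80 × 24 = 1920.00, centroid at (-24.00, 266.00).
ΣA = 8120.00 mm², ΣAx_c = 155980.00 mm³, ΣAy_c = 1052480.00 mm³.
x_c = 155980.00/8120.00 = 19.21 mm; y_c = 1052480.00/8120.00 = 129.62 mm.

x_c = 19.21 mm, y_c = 129.62 mm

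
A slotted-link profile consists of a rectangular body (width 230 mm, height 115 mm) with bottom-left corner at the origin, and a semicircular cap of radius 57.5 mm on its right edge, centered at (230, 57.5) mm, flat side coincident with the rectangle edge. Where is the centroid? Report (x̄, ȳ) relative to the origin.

x̄ = 137.88 mm, ȳ = 57.50 mm

rectangular body: A = 230 × 115 = 26450.00, centroid at (115.00, 57.50).
semicircular end: A = ½π·57.5² = 5193.45, centroid at (254.40, 57.50).
ΣA = 31643.45 mm²
ΣAx̄ = (26450.00)(115.00) + (5193.45)(254.40) = 4362982.02 mm³
ΣAȳ = (26450.00)(57.50) + (5193.45)(57.50) = 1819498.11 mm³
x̄ = 4362982.02 / 31643.45 = 137.88 mm
ȳ = 1819498.11 / 31643.45 = 57.50 mm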